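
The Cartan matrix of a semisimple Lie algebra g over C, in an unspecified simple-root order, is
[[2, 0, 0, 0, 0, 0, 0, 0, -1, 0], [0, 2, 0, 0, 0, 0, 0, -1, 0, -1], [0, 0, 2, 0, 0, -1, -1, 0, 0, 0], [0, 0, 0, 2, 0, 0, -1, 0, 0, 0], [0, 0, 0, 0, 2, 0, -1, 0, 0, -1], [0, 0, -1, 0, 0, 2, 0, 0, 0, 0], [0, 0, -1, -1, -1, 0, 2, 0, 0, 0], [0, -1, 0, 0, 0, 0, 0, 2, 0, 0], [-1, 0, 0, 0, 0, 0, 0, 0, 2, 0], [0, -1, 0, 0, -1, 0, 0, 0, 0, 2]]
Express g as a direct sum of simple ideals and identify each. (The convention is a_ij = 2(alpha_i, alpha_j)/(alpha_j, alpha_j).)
The diagram associated to this matrix has two connected components: the simple roots {alpha_1, alpha_9} form a chain of 2 nodes with single edges (A_2), and {alpha_2, alpha_3, alpha_4, alpha_5, alpha_6, alpha_7, alpha_8, alpha_10} form a chain of 7 nodes with one extra node attached to the third node from one end (E_8). A semisimple Lie algebra decomposes uniquely as the direct sum of simple ideals, one per connected component of its Dynkin diagram, so g ≅ A_2 ⊕ E_8 (dimension 8 + 248 = 256).

type A_2 + type E_8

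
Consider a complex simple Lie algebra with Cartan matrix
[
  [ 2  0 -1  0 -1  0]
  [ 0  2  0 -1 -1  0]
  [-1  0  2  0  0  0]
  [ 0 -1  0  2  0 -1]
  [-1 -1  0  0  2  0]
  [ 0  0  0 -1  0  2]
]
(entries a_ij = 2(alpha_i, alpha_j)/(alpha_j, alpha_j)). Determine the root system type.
A_6 (sl(7))

The matrix has rank 6 with 2's on the diagonal. Reading the off-diagonal entries as Dynkin edges (a single edge where a_ij = a_ji = -1; a double or triple edge where a_ij * a_ji = 2 or 3), the diagram is a chain of 6 nodes with single edges (A_6). One simple-root ordering that puts it in standard form is (alpha_6, alpha_4, alpha_2, alpha_5, alpha_1, alpha_3). So the algebra is type A_6, i.e. sl(7).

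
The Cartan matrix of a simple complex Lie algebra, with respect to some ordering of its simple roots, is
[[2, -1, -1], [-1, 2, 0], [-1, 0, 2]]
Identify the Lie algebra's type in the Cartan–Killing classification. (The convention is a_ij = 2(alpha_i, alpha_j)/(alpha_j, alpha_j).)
A_3 (sl(4))

The matrix has rank 3 with 2's on the diagonal. Reading the off-diagonal entries as Dynkin edges (a single edge where a_ij = a_ji = -1; a double or triple edge where a_ij * a_ji = 2 or 3), the diagram is a chain of 3 nodes with single edges (A_3). One simple-root ordering that puts it in standard form is (alpha_2, alpha_1, alpha_3). So the algebra is type A_3, i.e. sl(4).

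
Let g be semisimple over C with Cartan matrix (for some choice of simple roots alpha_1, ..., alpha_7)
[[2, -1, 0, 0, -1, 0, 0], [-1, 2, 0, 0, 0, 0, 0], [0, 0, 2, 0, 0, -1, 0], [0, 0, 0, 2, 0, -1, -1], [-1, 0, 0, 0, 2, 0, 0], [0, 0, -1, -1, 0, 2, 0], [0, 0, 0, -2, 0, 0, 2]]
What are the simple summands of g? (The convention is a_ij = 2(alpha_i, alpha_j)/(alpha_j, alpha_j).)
The diagram associated to this matrix has two connected components: the simple roots {alpha_1, alpha_2, alpha_5} form a chain of 3 nodes with single edges (A_3), and {alpha_3, alpha_4, alpha_6, alpha_7} form a chain of 4 nodes with a double edge at one end; the terminal node there is the unique long simple root (C_4). A semisimple Lie algebra decomposes uniquely as the direct sum of simple ideals, one per connected component of its Dynkin diagram, so g ≅ A_3 ⊕ C_4 (dimension 15 + 36 = 51).

type A_3 + type C_4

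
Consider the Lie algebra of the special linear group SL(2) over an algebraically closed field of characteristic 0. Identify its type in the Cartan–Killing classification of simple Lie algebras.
A1

This is sl(2), which has dimension 2^2 - 1 = 3 and rank 2 - 1 = 1 (a Cartan subalgebra is the diagonal traceless matrices). In the classification of classical Lie algebras, the special linear algebra sl(n+1) has type A_n; here n = 1, so the Dynkin diagram is a chain of 1 nodes with single edges (A_1). Hence the type is A_1.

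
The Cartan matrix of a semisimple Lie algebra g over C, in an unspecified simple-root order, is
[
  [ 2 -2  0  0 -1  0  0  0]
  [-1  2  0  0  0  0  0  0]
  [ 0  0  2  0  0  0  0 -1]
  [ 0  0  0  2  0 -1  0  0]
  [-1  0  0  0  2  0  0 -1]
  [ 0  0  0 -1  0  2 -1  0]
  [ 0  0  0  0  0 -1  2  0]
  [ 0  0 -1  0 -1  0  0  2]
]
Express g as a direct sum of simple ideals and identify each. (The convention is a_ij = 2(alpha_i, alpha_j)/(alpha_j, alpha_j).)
A_3 (sl(4)) ⊕ B_5 (so(11))

The diagram associated to this matrix has two connected components: the simple roots {alpha_4, alpha_6, alpha_7} form a chain of 3 nodes with single edges (A_3), and {alpha_1, alpha_2, alpha_3, alpha_5, alpha_8} form a chain of 5 nodes with a double edge at one end; the terminal node there is the unique short simple root (B_5). A semisimple Lie algebra decomposes uniquely as the direct sum of simple ideals, one per connected component of its Dynkin diagram, so g ≅ A_3 ⊕ B_5 (dimension 15 + 55 = 70).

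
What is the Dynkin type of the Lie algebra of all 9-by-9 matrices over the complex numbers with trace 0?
This is sl(9), which has dimension 9^2 - 1 = 80 and rank 9 - 1 = 8 (a Cartan subalgebra is the diagonal traceless matrices). In the classification of classical Lie algebras, the special linear algebra sl(n+1) has type A_n; here n = 8, so the Dynkin diagram is a chain of 8 nodes with single edges (A_8). Hence the type is A_8.

A_8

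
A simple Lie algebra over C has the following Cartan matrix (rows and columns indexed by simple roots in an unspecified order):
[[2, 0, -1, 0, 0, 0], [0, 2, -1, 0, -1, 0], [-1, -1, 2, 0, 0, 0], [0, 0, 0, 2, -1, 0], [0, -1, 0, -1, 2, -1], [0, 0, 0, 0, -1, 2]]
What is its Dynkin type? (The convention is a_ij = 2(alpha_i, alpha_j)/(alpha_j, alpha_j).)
type D_6

The matrix has rank 6 with 2's on the diagonal. Reading the off-diagonal entries as Dynkin edges (a single edge where a_ij = a_ji = -1; a double or triple edge where a_ij * a_ji = 2 or 3), the diagram is a chain of 4 nodes with a fork of two nodes at one end (D_6). One simple-root ordering that puts it in standard form is (alpha_1, alpha_3, alpha_2, alpha_5, alpha_4, alpha_6). So the algebra is type D_6, i.e. so(12).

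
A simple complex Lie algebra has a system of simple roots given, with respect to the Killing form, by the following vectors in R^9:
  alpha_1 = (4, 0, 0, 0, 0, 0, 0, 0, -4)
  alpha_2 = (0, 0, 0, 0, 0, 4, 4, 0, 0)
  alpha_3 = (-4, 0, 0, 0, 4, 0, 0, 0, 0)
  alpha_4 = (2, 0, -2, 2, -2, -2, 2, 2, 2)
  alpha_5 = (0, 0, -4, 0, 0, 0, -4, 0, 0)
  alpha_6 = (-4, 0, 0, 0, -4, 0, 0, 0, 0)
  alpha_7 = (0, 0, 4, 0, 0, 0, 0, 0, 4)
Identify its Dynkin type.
Compute the Cartan integers a_ij = 2(alpha_i, alpha_j)/(alpha_j, alpha_j); the resulting 7x7 Cartan matrix is
[[2, 0, -1, 0, 0, -1, -1], [0, 2, 0, 0, -1, 0, 0], [-1, 0, 2, -1, 0, 0, 0], [0, 0, -1, 2, 0, 0, 0], [0, -1, 0, 0, 2, 0, -1], [-1, 0, 0, 0, 0, 2, 0], [-1, 0, 0, 0, -1, 0, 2]].
All simple roots have the same length, so the diagram is simply laced. The associated Dynkin diagram is a chain of 6 nodes with one extra node attached to the third node from one end (E_7), so the type is E_7.

type E_7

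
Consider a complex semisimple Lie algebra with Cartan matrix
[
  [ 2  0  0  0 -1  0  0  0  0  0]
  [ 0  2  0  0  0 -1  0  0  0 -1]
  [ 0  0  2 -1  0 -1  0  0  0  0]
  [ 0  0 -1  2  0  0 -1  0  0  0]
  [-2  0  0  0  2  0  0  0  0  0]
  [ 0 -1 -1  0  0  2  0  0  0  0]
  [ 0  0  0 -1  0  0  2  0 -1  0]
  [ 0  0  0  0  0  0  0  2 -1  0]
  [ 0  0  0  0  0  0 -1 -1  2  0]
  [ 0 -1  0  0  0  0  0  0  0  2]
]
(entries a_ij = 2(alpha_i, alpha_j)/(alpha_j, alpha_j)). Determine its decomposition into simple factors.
The diagram associated to this matrix has two connected components: the simple roots {alpha_2, alpha_3, alpha_4, alpha_6, alpha_7, alpha_8, alpha_9, alpha_10} form a chain of 8 nodes with single edges (A_8), and {alpha_1, alpha_5} form a chain of 2 nodes with a double edge at one end; the terminal node there is the unique short simple root (B_2). A semisimple Lie algebra decomposes uniquely as the direct sum of simple ideals, one per connected component of its Dynkin diagram, so g ≅ A_8 ⊕ B_2 (dimension 80 + 10 = 90).

A8 + B2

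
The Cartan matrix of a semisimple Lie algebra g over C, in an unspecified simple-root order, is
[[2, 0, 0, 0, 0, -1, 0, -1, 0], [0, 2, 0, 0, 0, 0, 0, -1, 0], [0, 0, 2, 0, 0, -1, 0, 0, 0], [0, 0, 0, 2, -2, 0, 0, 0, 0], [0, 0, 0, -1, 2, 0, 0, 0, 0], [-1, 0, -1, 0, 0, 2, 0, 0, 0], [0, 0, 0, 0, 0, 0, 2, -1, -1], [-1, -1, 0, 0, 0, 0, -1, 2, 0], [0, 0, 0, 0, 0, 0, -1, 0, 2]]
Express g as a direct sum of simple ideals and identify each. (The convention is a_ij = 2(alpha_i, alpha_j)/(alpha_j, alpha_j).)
The diagram associated to this matrix has two connected components: the simple roots {alpha_4, alpha_5} form a chain of 2 nodes with a double edge at one end; the terminal node there is the unique short simple root (B_2), and {alpha_1, alpha_2, alpha_3, alpha_6, alpha_7, alpha_8, alpha_9} form a chain of 6 nodes with one extra node attached to the third node from one end (E_7). A semisimple Lie algebra decomposes uniquely as the direct sum of simple ideals, one per connected component of its Dynkin diagram, so g ≅ B_2 ⊕ E_7 (dimension 10 + 133 = 143).

B_2 + E_7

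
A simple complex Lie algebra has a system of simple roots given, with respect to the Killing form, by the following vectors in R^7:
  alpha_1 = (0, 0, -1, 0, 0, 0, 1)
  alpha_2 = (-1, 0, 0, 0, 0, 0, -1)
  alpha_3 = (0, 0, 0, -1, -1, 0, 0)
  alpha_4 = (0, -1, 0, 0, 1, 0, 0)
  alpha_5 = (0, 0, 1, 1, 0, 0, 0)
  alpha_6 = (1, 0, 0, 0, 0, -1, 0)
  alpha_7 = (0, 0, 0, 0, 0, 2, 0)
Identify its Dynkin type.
C_7 (sp(14))

Compute the Cartan integers a_ij = 2(alpha_i, alpha_j)/(alpha_j, alpha_j); the resulting 7x7 Cartan matrix is
[[2, -1, 0, 0, -1, 0, 0], [-1, 2, 0, 0, 0, -1, 0], [0, 0, 2, -1, -1, 0, 0], [0, 0, -1, 2, 0, 0, 0], [-1, 0, -1, 0, 2, 0, 0], [0, -1, 0, 0, 0, 2, -1], [0, 0, 0, 0, 0, -2, 2]].
The roots have two lengths (squared-length ratio 2:1); the short ones are alpha_{1,2,3,4,5,6}. The associated Dynkin diagram is a chain of 7 nodes with a double edge at one end; the terminal node there is the unique long simple root (C_7), so the type is C_7 (the algebra sp(14)).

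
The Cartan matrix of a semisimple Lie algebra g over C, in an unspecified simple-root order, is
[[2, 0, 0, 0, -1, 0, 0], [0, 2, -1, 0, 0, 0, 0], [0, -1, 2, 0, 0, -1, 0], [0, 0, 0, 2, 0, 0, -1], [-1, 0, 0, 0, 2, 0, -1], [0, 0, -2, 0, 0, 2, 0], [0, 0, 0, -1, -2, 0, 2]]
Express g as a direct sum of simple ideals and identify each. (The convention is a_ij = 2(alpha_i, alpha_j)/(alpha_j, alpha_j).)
The diagram associated to this matrix has two connected components: the simple roots {alpha_2, alpha_3, alpha_6} form a chain of 3 nodes with a double edge at one end; the terminal node there is the unique long simple root (C_3), and {alpha_1, alpha_4, alpha_5, alpha_7} form a chain of 4 nodes with a double edge between the middle two (F_4). A semisimple Lie algebra decomposes uniquely as the direct sum of simple ideals, one per connected component of its Dynkin diagram, so g ≅ C_3 ⊕ F_4 (dimension 21 + 52 = 73).

type C_3 ⊕ type F_4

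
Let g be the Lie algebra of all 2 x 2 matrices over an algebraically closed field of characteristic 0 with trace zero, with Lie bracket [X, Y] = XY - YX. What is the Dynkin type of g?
This is sl(2), which has dimension 2^2 - 1 = 3 and rank 2 - 1 = 1 (a Cartan subalgebra is the diagonal traceless matrices). In the classification of classical Lie algebras, the special linear algebra sl(n+1) has type A_n; here n = 1, so the Dynkin diagram is a chain of 1 nodes with single edges (A_1). Hence the type is A_1.

A_1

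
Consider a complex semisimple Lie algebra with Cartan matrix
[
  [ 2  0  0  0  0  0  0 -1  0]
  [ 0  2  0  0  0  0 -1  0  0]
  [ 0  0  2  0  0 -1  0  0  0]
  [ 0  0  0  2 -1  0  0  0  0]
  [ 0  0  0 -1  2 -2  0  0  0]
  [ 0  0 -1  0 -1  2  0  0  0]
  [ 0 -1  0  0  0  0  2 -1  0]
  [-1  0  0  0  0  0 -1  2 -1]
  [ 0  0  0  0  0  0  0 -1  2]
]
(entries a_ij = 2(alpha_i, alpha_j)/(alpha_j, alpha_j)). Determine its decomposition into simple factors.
D5 + F4

The diagram associated to this matrix has two connected components: the simple roots {alpha_1, alpha_2, alpha_7, alpha_8, alpha_9} form a chain of 3 nodes with a fork of two nodes at one end (D_5), and {alpha_3, alpha_4, alpha_5, alpha_6} form a chain of 4 nodes with a double edge between the middle two (F_4). A semisimple Lie algebra decomposes uniquely as the direct sum of simple ideals, one per connected component of its Dynkin diagram, so g ≅ D_5 ⊕ F_4 (dimension 45 + 52 = 97).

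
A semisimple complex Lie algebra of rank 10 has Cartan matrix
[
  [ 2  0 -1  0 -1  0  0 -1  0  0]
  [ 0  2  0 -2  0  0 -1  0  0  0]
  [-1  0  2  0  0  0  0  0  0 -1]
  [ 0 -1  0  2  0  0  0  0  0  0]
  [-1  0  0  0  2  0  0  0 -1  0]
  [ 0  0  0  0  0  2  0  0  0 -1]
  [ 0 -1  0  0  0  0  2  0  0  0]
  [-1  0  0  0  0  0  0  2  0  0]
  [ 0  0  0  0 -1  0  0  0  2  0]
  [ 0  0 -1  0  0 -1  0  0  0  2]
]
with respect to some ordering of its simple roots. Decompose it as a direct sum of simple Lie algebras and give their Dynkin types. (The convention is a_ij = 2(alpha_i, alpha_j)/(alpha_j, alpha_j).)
B_3 + E_7

The diagram associated to this matrix has two connected components: the simple roots {alpha_2, alpha_4, alpha_7} form a chain of 3 nodes with a double edge at one end; the terminal node there is the unique short simple root (B_3), and {alpha_1, alpha_3, alpha_5, alpha_6, alpha_8, alpha_9, alpha_10} form a chain of 6 nodes with one extra node attached to the third node from one end (E_7). A semisimple Lie algebra decomposes uniquely as the direct sum of simple ideals, one per connected component of its Dynkin diagram, so g ≅ B_3 ⊕ E_7 (dimension 21 + 133 = 154).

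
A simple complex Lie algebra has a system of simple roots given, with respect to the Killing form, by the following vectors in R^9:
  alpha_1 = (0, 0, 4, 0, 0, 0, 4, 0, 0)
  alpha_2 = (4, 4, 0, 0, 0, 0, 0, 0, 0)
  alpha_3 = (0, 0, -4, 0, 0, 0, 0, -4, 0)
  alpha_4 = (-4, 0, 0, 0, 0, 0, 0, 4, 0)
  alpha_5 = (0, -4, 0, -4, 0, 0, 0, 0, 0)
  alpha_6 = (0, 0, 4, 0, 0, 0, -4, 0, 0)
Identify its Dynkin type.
Compute the Cartan integers a_ij = 2(alpha_i, alpha_j)/(alpha_j, alpha_j); the resulting 6x6 Cartan matrix is
[[2, 0, -1, 0, 0, 0], [0, 2, 0, -1, -1, 0], [-1, 0, 2, -1, 0, -1], [0, -1, -1, 2, 0, 0], [0, -1, 0, 0, 2, 0], [0, 0, -1, 0, 0, 2]].
All simple roots have the same length, so the diagram is simply laced. The associated Dynkin diagram is a chain of 4 nodes with a fork of two nodes at one end (D_6), so the type is D_6 (the algebra so(12)).

type D_6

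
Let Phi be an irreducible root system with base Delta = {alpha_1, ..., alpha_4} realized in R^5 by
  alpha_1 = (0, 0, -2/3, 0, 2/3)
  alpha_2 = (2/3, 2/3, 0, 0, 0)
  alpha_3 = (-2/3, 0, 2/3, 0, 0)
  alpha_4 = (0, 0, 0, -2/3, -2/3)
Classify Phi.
Compute the Cartan integers a_ij = 2(alpha_i, alpha_j)/(alpha_j, alpha_j); the resulting 4x4 Cartan matrix is
[[2, 0, -1, -1], [0, 2, -1, 0], [-1, -1, 2, 0], [-1, 0, 0, 2]].
All simple roots have the same length, so the diagram is simply laced. The associated Dynkin diagram is a chain of 4 nodes with single edges (A_4), so the type is A_4 (the algebra sl(5)).

A4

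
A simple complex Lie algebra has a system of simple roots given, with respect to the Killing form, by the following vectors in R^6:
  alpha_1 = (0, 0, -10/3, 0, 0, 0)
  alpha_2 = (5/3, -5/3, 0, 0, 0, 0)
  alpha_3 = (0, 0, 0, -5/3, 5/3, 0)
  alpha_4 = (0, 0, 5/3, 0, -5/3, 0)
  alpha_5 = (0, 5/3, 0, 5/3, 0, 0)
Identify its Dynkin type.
Compute the Cartan integers a_ij = 2(alpha_i, alpha_j)/(alpha_j, alpha_j); the resulting 5x5 Cartan matrix is
[[2, 0, 0, -2, 0], [0, 2, 0, 0, -1], [0, 0, 2, -1, -1], [-1, 0, -1, 2, 0], [0, -1, -1, 0, 2]].
The roots have two lengths (squared-length ratio 2:1); the short ones are alpha_{2,3,4,5}. The associated Dynkin diagram is a chain of 5 nodes with a double edge at one end; the terminal node there is the unique long simple root (C_5), so the type is C_5 (the algebra sp(10)).

C5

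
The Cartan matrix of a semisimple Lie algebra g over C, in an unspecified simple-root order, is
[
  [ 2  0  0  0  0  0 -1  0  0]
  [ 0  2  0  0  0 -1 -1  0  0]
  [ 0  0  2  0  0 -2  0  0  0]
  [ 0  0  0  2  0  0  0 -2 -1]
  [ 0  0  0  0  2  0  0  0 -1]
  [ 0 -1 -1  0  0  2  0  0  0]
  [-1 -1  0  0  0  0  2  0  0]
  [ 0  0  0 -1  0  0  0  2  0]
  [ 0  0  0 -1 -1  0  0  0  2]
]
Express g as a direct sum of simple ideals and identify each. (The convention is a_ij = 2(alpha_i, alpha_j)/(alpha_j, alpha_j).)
The diagram associated to this matrix has two connected components: the simple roots {alpha_4, alpha_5, alpha_8, alpha_9} form a chain of 4 nodes with a double edge at one end; the terminal node there is the unique short simple root (B_4), and {alpha_1, alpha_2, alpha_3, alpha_6, alpha_7} form a chain of 5 nodes with a double edge at one end; the terminal node there is the unique long simple root (C_5). A semisimple Lie algebra decomposes uniquely as the direct sum of simple ideals, one per connected component of its Dynkin diagram, so g ≅ B_4 ⊕ C_5 (dimension 36 + 55 = 91).

B4 + C5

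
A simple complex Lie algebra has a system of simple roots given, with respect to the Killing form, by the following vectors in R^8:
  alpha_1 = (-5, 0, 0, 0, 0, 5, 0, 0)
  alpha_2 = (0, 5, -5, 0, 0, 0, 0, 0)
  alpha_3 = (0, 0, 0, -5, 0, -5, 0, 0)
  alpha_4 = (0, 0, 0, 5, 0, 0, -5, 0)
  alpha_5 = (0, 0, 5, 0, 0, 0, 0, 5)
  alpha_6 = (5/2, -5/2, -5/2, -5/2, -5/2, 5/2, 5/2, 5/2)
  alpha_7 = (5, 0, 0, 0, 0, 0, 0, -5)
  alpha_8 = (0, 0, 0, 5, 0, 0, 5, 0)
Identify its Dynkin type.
Compute the Cartan integers a_ij = 2(alpha_i, alpha_j)/(alpha_j, alpha_j); the resulting 8x8 Cartan matrix is
[[2, 0, -1, 0, 0, 0, -1, 0], [0, 2, 0, 0, -1, 0, 0, 0], [-1, 0, 2, -1, 0, 0, 0, -1], [0, 0, -1, 2, 0, -1, 0, 0], [0, -1, 0, 0, 2, 0, -1, 0], [0, 0, 0, -1, 0, 2, 0, 0], [-1, 0, 0, 0, -1, 0, 2, 0], [0, 0, -1, 0, 0, 0, 0, 2]].
All simple roots have the same length, so the diagram is simply laced. The associated Dynkin diagram is a chain of 7 nodes with one extra node attached to the third node from one end (E_8), so the type is E_8.

E_8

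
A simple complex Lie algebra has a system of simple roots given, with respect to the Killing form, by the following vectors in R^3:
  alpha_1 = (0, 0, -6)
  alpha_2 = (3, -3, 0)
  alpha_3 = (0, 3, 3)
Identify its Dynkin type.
type C_3

Compute the Cartan integers a_ij = 2(alpha_i, alpha_j)/(alpha_j, alpha_j); the resulting 3x3 Cartan matrix is
[[2, 0, -2], [0, 2, -1], [-1, -1, 2]].
The roots have two lengths (squared-length ratio 2:1); the short ones are alpha_{2,3}. The associated Dynkin diagram is a chain of 3 nodes with a double edge at one end; the terminal node there is the unique long simple root (C_3), so the type is C_3 (the algebra sp(6)).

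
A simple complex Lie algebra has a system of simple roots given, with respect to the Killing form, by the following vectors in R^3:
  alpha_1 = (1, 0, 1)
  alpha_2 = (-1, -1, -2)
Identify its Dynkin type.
Compute the Cartan integers a_ij = 2(alpha_i, alpha_j)/(alpha_j, alpha_j); the resulting 2x2 Cartan matrix is
[[2, -1], [-3, 2]].
The roots have two lengths (squared-length ratio 3:1); the short ones are alpha_{1}. The associated Dynkin diagram is two nodes joined by a triple edge (G_2), so the type is G_2.

G_2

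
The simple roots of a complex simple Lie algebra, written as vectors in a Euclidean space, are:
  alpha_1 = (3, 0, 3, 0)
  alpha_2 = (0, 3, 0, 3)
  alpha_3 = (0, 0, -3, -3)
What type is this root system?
Compute the Cartan integers a_ij = 2(alpha_i, alpha_j)/(alpha_j, alpha_j); the resulting 3x3 Cartan matrix is
[[2, 0, -1], [0, 2, -1], [-1, -1, 2]].
All simple roots have the same length, so the diagram is simply laced. The associated Dynkin diagram is a chain of 3 nodes with single edges (A_3), so the type is A_3 (the algebra sl(4)).

A_3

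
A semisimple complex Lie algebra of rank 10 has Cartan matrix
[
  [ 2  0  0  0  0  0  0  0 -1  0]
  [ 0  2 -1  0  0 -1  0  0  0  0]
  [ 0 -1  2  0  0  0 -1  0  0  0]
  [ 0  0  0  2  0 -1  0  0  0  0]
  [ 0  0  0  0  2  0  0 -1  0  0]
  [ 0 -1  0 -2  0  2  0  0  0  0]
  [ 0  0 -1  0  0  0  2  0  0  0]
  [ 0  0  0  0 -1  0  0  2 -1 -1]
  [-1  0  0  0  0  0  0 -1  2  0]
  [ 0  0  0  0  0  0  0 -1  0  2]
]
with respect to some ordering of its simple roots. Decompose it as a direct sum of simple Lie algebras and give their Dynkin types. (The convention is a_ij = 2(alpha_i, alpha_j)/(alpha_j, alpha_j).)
The diagram associated to this matrix has two connected components: the simple roots {alpha_2, alpha_3, alpha_4, alpha_6, alpha_7} form a chain of 5 nodes with a double edge at one end; the terminal node there is the unique short simple root (B_5), and {alpha_1, alpha_5, alpha_8, alpha_9, alpha_10} form a chain of 3 nodes with a fork of two nodes at one end (D_5). A semisimple Lie algebra decomposes uniquely as the direct sum of simple ideals, one per connected component of its Dynkin diagram, so g ≅ B_5 ⊕ D_5 (dimension 55 + 45 = 100).

B_5 (so(11)) + D_5 (so(10))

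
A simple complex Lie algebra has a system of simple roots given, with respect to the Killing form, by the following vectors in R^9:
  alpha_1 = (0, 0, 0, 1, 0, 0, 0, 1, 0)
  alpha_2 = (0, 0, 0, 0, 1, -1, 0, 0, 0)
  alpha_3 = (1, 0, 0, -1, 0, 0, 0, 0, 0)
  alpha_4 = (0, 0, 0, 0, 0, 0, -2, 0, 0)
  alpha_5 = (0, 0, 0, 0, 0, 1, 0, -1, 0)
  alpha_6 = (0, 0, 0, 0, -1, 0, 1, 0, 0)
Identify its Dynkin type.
C_6

Compute the Cartan integers a_ij = 2(alpha_i, alpha_j)/(alpha_j, alpha_j); the resulting 6x6 Cartan matrix is
[[2, 0, -1, 0, -1, 0], [0, 2, 0, 0, -1, -1], [-1, 0, 2, 0, 0, 0], [0, 0, 0, 2, 0, -2], [-1, -1, 0, 0, 2, 0], [0, -1, 0, -1, 0, 2]].
The roots have two lengths (squared-length ratio 2:1); the short ones are alpha_{1,2,3,5,6}. The associated Dynkin diagram is a chain of 6 nodes with a double edge at one end; the terminal node there is the unique long simple root (C_6), so the type is C_6 (the algebra sp(12)).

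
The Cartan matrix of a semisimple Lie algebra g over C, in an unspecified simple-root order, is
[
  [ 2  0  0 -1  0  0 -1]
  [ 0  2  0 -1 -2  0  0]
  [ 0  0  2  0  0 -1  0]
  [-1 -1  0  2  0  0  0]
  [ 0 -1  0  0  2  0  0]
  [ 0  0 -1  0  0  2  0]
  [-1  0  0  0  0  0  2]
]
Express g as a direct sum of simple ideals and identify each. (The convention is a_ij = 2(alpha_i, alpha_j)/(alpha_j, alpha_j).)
type A_2 ⊕ type B_5

The diagram associated to this matrix has two connected components: the simple roots {alpha_3, alpha_6} form a chain of 2 nodes with single edges (A_2), and {alpha_1, alpha_2, alpha_4, alpha_5, alpha_7} form a chain of 5 nodes with a double edge at one end; the terminal node there is the unique short simple root (B_5). A semisimple Lie algebra decomposes uniquely as the direct sum of simple ideals, one per connected component of its Dynkin diagram, so g ≅ A_2 ⊕ B_5 (dimension 8 + 55 = 63).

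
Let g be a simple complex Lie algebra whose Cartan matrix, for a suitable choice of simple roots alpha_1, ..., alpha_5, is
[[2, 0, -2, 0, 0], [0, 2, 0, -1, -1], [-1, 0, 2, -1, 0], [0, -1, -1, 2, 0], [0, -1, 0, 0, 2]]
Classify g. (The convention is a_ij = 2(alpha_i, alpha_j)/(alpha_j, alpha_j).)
C_5 (sp(10))

The matrix has rank 5 with 2's on the diagonal. Reading the off-diagonal entries as Dynkin edges (a single edge where a_ij = a_ji = -1; a double or triple edge where a_ij * a_ji = 2 or 3), the diagram is a chain of 5 nodes with a double edge at one end; the terminal node there is the unique long simple root (C_5). One simple-root ordering that puts it in standard form is (alpha_5, alpha_2, alpha_4, alpha_3, alpha_1). So the algebra is type C_5, i.e. sp(10).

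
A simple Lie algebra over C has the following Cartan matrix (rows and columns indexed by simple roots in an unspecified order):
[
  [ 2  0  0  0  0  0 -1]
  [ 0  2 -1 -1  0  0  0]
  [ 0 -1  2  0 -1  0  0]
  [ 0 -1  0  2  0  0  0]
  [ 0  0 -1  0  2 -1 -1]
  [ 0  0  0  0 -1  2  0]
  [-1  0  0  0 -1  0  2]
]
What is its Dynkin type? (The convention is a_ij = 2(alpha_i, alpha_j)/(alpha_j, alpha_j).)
type E_7

The matrix has rank 7 with 2's on the diagonal. Reading the off-diagonal entries as Dynkin edges (a single edge where a_ij = a_ji = -1; a double or triple edge where a_ij * a_ji = 2 or 3), the diagram is a chain of 6 nodes with one extra node attached to the third node from one end (E_7). One simple-root ordering that puts it in standard form is (alpha_1, alpha_6, alpha_7, alpha_5, alpha_3, alpha_2, alpha_4). So the algebra is type E_7.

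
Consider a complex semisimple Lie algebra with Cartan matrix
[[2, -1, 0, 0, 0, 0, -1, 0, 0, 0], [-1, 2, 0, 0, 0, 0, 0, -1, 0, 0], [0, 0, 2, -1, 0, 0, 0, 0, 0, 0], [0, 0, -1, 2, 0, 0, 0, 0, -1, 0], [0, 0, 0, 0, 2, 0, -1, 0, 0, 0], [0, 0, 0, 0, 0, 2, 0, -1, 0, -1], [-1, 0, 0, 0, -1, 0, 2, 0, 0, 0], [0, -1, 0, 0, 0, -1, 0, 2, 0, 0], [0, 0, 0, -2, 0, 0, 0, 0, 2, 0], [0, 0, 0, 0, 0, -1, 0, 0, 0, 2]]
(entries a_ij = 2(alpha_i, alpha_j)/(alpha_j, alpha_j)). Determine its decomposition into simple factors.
The diagram associated to this matrix has two connected components: the simple roots {alpha_1, alpha_2, alpha_5, alpha_6, alpha_7, alpha_8, alpha_10} form a chain of 7 nodes with single edges (A_7), and {alpha_3, alpha_4, alpha_9} form a chain of 3 nodes with a double edge at one end; the terminal node there is the unique long simple root (C_3). A semisimple Lie algebra decomposes uniquely as the direct sum of simple ideals, one per connected component of its Dynkin diagram, so g ≅ A_7 ⊕ C_3 (dimension 63 + 21 = 84).

A7 ⊕ C3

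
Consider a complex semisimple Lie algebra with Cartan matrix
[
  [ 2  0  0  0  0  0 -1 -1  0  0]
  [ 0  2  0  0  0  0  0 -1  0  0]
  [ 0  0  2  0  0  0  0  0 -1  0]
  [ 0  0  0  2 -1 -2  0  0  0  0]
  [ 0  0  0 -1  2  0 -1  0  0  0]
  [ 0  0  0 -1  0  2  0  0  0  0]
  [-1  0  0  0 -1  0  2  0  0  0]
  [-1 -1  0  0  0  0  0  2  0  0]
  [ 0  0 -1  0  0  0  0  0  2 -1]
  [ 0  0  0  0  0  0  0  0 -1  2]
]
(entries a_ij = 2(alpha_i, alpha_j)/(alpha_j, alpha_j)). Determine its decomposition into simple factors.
The diagram associated to this matrix has two connected components: the simple roots {alpha_3, alpha_9, alpha_10} form a chain of 3 nodes with single edges (A_3), and {alpha_1, alpha_2, alpha_4, alpha_5, alpha_6, alpha_7, alpha_8} form a chain of 7 nodes with a double edge at one end; the terminal node there is the unique short simple root (B_7). A semisimple Lie algebra decomposes uniquely as the direct sum of simple ideals, one per connected component of its Dynkin diagram, so g ≅ A_3 ⊕ B_7 (dimension 15 + 105 = 120).

A_3 (sl(4)) + B_7 (so(15))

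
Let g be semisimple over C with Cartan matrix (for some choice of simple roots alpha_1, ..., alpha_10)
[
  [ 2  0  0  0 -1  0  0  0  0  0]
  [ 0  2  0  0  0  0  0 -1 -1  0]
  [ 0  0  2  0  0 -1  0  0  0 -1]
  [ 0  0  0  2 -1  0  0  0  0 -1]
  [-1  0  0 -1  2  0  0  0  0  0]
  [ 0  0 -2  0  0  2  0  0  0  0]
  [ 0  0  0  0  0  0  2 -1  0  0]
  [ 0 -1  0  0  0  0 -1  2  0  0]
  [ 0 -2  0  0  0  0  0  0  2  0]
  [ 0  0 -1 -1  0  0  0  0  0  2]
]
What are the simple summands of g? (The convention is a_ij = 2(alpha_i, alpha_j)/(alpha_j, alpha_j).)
C_4 + C_6

The diagram associated to this matrix has two connected components: the simple roots {alpha_2, alpha_7, alpha_8, alpha_9} form a chain of 4 nodes with a double edge at one end; the terminal node there is the unique long simple root (C_4), and {alpha_1, alpha_3, alpha_4, alpha_5, alpha_6, alpha_10} form a chain of 6 nodes with a double edge at one end; the terminal node there is the unique long simple root (C_6). A semisimple Lie algebra decomposes uniquely as the direct sum of simple ideals, one per connected component of its Dynkin diagram, so g ≅ C_4 ⊕ C_6 (dimension 36 + 78 = 114).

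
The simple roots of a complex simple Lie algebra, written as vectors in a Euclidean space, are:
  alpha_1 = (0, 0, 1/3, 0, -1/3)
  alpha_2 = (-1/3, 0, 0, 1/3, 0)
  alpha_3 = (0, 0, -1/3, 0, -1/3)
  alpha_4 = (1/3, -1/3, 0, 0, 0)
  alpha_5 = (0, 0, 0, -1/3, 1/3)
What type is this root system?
type D_5

Compute the Cartan integers a_ij = 2(alpha_i, alpha_j)/(alpha_j, alpha_j); the resulting 5x5 Cartan matrix is
[[2, 0, 0, 0, -1], [0, 2, 0, -1, -1], [0, 0, 2, 0, -1], [0, -1, 0, 2, 0], [-1, -1, -1, 0, 2]].
All simple roots have the same length, so the diagram is simply laced. The associated Dynkin diagram is a chain of 3 nodes with a fork of two nodes at one end (D_5), so the type is D_5 (the algebra so(10)).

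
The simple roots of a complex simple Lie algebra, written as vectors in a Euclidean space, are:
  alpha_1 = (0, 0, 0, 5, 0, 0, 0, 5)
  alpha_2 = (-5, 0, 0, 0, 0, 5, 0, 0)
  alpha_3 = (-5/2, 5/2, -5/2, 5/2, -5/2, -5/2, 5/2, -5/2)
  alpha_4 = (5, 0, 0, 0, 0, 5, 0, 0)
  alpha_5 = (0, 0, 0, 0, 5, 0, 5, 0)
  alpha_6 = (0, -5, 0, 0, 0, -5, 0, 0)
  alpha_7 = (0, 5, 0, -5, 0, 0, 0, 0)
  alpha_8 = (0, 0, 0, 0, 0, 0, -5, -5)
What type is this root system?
Compute the Cartan integers a_ij = 2(alpha_i, alpha_j)/(alpha_j, alpha_j); the resulting 8x8 Cartan matrix is
[[2, 0, 0, 0, 0, 0, -1, -1], [0, 2, 0, 0, 0, -1, 0, 0], [0, 0, 2, -1, 0, 0, 0, 0], [0, 0, -1, 2, 0, -1, 0, 0], [0, 0, 0, 0, 2, 0, 0, -1], [0, -1, 0, -1, 0, 2, -1, 0], [-1, 0, 0, 0, 0, -1, 2, 0], [-1, 0, 0, 0, -1, 0, 0, 2]].
All simple roots have the same length, so the diagram is simply laced. The associated Dynkin diagram is a chain of 7 nodes with one extra node attached to the third node from one end (E_8), so the type is E_8.

E8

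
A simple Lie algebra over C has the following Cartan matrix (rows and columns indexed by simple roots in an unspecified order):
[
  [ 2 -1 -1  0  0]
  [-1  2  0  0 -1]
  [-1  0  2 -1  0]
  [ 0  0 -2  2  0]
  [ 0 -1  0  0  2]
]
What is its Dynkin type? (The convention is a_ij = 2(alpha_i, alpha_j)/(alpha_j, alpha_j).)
C_5

The matrix has rank 5 with 2's on the diagonal. Reading the off-diagonal entries as Dynkin edges (a single edge where a_ij = a_ji = -1; a double or triple edge where a_ij * a_ji = 2 or 3), the diagram is a chain of 5 nodes with a double edge at one end; the terminal node there is the unique long simple root (C_5). One simple-root ordering that puts it in standard form is (alpha_5, alpha_2, alpha_1, alpha_3, alpha_4). So the algebra is type C_5, i.e. sp(10).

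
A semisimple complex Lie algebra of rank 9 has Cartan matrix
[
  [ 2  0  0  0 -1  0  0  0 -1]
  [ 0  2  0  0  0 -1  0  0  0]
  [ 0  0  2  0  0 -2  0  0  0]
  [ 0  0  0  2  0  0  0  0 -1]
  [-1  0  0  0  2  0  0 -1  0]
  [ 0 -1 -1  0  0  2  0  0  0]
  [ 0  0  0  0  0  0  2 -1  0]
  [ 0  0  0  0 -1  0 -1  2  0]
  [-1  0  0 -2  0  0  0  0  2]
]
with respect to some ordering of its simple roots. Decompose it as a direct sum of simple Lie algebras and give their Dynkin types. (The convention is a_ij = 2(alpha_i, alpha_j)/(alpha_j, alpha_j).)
The diagram associated to this matrix has two connected components: the simple roots {alpha_1, alpha_4, alpha_5, alpha_7, alpha_8, alpha_9} form a chain of 6 nodes with a double edge at one end; the terminal node there is the unique short simple root (B_6), and {alpha_2, alpha_3, alpha_6} form a chain of 3 nodes with a double edge at one end; the terminal node there is the unique long simple root (C_3). A semisimple Lie algebra decomposes uniquely as the direct sum of simple ideals, one per connected component of its Dynkin diagram, so g ≅ B_6 ⊕ C_3 (dimension 78 + 21 = 99).

B_6 ⊕ C_3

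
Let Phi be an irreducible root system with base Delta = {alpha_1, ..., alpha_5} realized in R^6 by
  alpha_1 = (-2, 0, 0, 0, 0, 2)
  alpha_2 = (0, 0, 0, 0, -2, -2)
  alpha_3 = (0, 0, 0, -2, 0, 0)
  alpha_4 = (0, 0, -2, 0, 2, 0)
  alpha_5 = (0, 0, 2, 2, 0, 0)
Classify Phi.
Compute the Cartan integers a_ij = 2(alpha_i, alpha_j)/(alpha_j, alpha_j); the resulting 5x5 Cartan matrix is
[[2, -1, 0, 0, 0], [-1, 2, 0, -1, 0], [0, 0, 2, 0, -1], [0, -1, 0, 2, -1], [0, 0, -2, -1, 2]].
The roots have two lengths (squared-length ratio 2:1); the short ones are alpha_{3}. The associated Dynkin diagram is a chain of 5 nodes with a double edge at one end; the terminal node there is the unique short simple root (B_5), so the type is B_5 (the algebra so(11)).

type B_5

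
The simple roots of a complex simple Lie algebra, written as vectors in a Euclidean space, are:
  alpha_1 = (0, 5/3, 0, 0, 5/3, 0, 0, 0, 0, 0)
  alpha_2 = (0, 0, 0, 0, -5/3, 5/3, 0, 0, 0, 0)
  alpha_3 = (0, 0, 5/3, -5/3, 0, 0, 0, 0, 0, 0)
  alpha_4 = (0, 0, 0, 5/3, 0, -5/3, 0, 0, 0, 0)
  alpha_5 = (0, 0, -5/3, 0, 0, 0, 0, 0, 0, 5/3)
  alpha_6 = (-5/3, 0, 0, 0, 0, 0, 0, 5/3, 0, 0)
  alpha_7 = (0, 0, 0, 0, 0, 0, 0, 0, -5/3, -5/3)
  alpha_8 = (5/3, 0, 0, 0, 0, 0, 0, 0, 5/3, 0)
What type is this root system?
A_8 (sl(9))

Compute the Cartan integers a_ij = 2(alpha_i, alpha_j)/(alpha_j, alpha_j); the resulting 8x8 Cartan matrix is
[[2, -1, 0, 0, 0, 0, 0, 0], [-1, 2, 0, -1, 0, 0, 0, 0], [0, 0, 2, -1, -1, 0, 0, 0], [0, -1, -1, 2, 0, 0, 0, 0], [0, 0, -1, 0, 2, 0, -1, 0], [0, 0, 0, 0, 0, 2, 0, -1], [0, 0, 0, 0, -1, 0, 2, -1], [0, 0, 0, 0, 0, -1, -1, 2]].
All simple roots have the same length, so the diagram is simply laced. The associated Dynkin diagram is a chain of 8 nodes with single edges (A_8), so the type is A_8 (the algebra sl(9)).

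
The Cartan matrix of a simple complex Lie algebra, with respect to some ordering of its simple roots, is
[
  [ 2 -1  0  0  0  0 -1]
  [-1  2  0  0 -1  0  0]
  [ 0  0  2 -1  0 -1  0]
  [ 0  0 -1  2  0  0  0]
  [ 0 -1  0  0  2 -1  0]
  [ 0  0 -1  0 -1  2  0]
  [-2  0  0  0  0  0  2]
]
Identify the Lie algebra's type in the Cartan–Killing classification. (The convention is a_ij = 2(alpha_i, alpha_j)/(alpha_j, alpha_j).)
C_7 (sp(14))

The matrix has rank 7 with 2's on the diagonal. Reading the off-diagonal entries as Dynkin edges (a single edge where a_ij = a_ji = -1; a double or triple edge where a_ij * a_ji = 2 or 3), the diagram is a chain of 7 nodes with a double edge at one end; the terminal node there is the unique long simple root (C_7). One simple-root ordering that puts it in standard form is (alpha_4, alpha_3, alpha_6, alpha_5, alpha_2, alpha_1, alpha_7). So the algebra is type C_7, i.e. sp(14).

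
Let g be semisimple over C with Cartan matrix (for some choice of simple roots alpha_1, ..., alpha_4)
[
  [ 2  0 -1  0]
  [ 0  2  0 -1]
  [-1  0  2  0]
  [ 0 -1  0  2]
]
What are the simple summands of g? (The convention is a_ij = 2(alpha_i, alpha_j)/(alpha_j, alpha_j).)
A2 + A2

The diagram associated to this matrix has two connected components: the simple roots {alpha_2, alpha_4} form a chain of 2 nodes with single edges (A_2), and {alpha_1, alpha_3} form a chain of 2 nodes with single edges (A_2). A semisimple Lie algebra decomposes uniquely as the direct sum of simple ideals, one per connected component of its Dynkin diagram, so g ≅ A_2 ⊕ A_2 (dimension 8 + 8 = 16).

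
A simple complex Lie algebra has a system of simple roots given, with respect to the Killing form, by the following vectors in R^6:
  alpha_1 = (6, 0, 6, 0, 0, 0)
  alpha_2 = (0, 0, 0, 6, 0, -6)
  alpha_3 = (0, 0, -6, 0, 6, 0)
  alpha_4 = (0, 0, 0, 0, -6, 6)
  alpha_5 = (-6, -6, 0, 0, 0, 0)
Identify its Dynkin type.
Compute the Cartan integers a_ij = 2(alpha_i, alpha_j)/(alpha_j, alpha_j); the resulting 5x5 Cartan matrix is
[[2, 0, -1, 0, -1], [0, 2, 0, -1, 0], [-1, 0, 2, -1, 0], [0, -1, -1, 2, 0], [-1, 0, 0, 0, 2]].
All simple roots have the same length, so the diagram is simply laced. The associated Dynkin diagram is a chain of 5 nodes with single edges (A_5), so the type is A_5 (the algebra sl(6)).

A5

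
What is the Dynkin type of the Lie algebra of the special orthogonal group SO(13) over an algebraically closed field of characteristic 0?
B_6 (so(13))

This is so(13) with 13 odd, which has dimension 13(13-1)/2 = 78 and rank (13-1)/2 = 6. In the classification of classical Lie algebras, the orthogonal algebra so(2n+1) in an odd number of variables has type B_n; here n = 6, so the Dynkin diagram is a chain of 6 nodes with a double edge at one end; the terminal node there is the unique short simple root (B_6). Hence the type is B_6.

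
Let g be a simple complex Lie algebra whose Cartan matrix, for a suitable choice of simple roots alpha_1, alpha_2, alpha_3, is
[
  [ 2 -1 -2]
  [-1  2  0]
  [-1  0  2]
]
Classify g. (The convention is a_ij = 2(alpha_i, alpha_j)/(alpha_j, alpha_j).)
B3

The matrix has rank 3 with 2's on the diagonal. Reading the off-diagonal entries as Dynkin edges (a single edge where a_ij = a_ji = -1; a double or triple edge where a_ij * a_ji = 2 or 3), the diagram is a chain of 3 nodes with a double edge at one end; the terminal node there is the unique short simple root (B_3). One simple-root ordering that puts it in standard form is (alpha_2, alpha_1, alpha_3). So the algebra is type B_3, i.e. so(7).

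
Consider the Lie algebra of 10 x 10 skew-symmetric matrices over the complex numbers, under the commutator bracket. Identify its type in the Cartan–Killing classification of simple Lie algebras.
type D_5

This is so(10) with 10 even, which has dimension 10(10-1)/2 = 45 and rank 10/2 = 5. In the classification of classical Lie algebras, the orthogonal algebra so(2n) in an even number of variables has type D_n; here n = 5, so the Dynkin diagram is a chain of 3 nodes with a fork of two nodes at one end (D_5). Hence the type is D_5.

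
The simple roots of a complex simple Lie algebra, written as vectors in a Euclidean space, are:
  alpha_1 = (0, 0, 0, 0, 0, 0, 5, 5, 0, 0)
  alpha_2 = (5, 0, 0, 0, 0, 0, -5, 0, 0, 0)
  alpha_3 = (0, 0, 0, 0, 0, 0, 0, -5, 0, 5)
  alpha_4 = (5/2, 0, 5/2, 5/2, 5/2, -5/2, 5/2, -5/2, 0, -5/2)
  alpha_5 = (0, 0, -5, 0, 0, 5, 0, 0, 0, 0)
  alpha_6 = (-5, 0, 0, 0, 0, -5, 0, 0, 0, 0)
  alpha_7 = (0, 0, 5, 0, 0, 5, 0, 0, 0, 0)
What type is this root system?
Compute the Cartan integers a_ij = 2(alpha_i, alpha_j)/(alpha_j, alpha_j); the resulting 7x7 Cartan matrix is
[[2, -1, -1, 0, 0, 0, 0], [-1, 2, 0, 0, 0, -1, 0], [-1, 0, 2, 0, 0, 0, 0], [0, 0, 0, 2, -1, 0, 0], [0, 0, 0, -1, 2, -1, 0], [0, -1, 0, 0, -1, 2, -1], [0, 0, 0, 0, 0, -1, 2]].
All simple roots have the same length, so the diagram is simply laced. The associated Dynkin diagram is a chain of 6 nodes with one extra node attached to the third node from one end (E_7), so the type is E_7.

E_7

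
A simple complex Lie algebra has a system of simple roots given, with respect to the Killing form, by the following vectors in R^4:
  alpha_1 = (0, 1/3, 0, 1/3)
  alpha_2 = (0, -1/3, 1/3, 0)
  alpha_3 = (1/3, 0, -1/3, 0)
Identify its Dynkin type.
Compute the Cartan integers a_ij = 2(alpha_i, alpha_j)/(alpha_j, alpha_j); the resulting 3x3 Cartan matrix is
[[2, -1, 0], [-1, 2, -1], [0, -1, 2]].
All simple roots have the same length, so the diagram is simply laced. The associated Dynkin diagram is a chain of 3 nodes with single edges (A_3), so the type is A_3 (the algebra sl(4)).

A_3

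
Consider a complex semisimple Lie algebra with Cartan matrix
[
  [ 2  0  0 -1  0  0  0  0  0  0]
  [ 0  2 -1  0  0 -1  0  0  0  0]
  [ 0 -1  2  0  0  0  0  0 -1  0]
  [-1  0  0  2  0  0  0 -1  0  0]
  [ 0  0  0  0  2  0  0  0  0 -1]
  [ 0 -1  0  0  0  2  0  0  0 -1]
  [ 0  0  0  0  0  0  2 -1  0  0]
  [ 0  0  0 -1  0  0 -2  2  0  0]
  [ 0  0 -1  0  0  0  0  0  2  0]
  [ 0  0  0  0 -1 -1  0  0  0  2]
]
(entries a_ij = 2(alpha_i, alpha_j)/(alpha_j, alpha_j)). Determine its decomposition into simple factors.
The diagram associated to this matrix has two connected components: the simple roots {alpha_2, alpha_3, alpha_5, alpha_6, alpha_9, alpha_10} form a chain of 6 nodes with single edges (A_6), and {alpha_1, alpha_4, alpha_7, alpha_8} form a chain of 4 nodes with a double edge at one end; the terminal node there is the unique short simple root (B_4). A semisimple Lie algebra decomposes uniquely as the direct sum of simple ideals, one per connected component of its Dynkin diagram, so g ≅ A_6 ⊕ B_4 (dimension 48 + 36 = 84).

A_6 (sl(7)) + B_4 (so(9))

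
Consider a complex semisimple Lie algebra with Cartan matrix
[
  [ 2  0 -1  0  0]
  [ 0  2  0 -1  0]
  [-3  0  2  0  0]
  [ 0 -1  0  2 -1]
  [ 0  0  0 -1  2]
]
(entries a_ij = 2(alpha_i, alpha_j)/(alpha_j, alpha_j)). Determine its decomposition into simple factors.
The diagram associated to this matrix has two connected components: the simple roots {alpha_2, alpha_4, alpha_5} form a chain of 3 nodes with single edges (A_3), and {alpha_1, alpha_3} form two nodes joined by a triple edge (G_2). A semisimple Lie algebra decomposes uniquely as the direct sum of simple ideals, one per connected component of its Dynkin diagram, so g ≅ A_3 ⊕ G_2 (dimension 15 + 14 = 29).

A_3 (sl(4)) + G_2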